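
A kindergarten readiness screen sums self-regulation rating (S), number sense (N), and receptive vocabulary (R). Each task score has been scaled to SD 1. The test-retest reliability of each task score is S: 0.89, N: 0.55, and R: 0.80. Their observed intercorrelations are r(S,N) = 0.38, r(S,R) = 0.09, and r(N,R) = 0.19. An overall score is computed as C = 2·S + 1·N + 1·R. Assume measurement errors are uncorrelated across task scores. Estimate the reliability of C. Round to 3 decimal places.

0.868

Var(C) = 2² + 1 + 1 + 2·[2·0.38 + 2·0.09 + 0.19] = 6 + 2.26 = 8.26.
With uncorrelated errors the cross-covariances are all true-score covariance, so they carry over unchanged; only the diagonal terms shrink to ρᵢσᵢ².
True-score variance = [2²·0.89 + 0.55 + 0.80] + 2.26 = 4.91 + 2.26 = 7.17.
Reliability = 7.17 / 8.26 = 0.868.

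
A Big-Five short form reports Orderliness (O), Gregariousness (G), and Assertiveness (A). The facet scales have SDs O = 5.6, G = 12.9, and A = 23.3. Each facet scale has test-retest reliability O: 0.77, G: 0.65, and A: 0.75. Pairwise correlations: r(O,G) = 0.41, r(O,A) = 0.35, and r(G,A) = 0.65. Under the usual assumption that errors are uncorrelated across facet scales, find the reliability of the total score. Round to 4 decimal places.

0.8431

Var(O+G+A) = 5.6² + 12.9² + 23.3² + 2·[5.6·12.9·0.41 + 5.6·23.3·0.35 + 12.9·23.3·0.65] = 740.66 + 541.314 = 1281.97.
Under uncorrelated errors the observed covariances equal the true-score covariances, so only the own-variance terms attenuate.
True-score variance = [5.6²·0.77 + 12.9²·0.65 + 23.3²·0.75] + 541.314 = 539.481 + 541.314 = 1080.8.
Reliability = 1080.8 / 1281.97 = 0.8431.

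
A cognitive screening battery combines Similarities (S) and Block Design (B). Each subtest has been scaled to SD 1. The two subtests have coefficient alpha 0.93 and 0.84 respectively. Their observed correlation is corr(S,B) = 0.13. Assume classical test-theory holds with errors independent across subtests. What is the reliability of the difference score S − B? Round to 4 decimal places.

Var(S−B) = 1 + 1 − 2·0.13 = 2 − 0.26 = 1.74.
Under uncorrelated errors the observed covariances equal the true-score covariances, so only the own-variance terms attenuate.
True-score variance = [0.93 + 0.84] − 0.26 = 1.77 − 0.26 = 1.51.
Reliability = 1.51 / 1.74 = 0.8678.

0.8678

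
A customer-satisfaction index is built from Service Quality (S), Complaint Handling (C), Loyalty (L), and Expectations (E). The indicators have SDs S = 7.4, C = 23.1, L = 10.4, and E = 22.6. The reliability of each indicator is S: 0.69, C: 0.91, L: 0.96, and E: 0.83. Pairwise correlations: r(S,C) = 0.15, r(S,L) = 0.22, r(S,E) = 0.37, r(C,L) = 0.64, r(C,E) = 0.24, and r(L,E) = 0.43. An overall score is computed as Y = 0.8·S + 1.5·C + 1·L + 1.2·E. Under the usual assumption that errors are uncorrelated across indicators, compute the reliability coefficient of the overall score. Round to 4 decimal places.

0.9279

Var(Y) = 0.8²·7.4² + 1.5²·23.1² + 10.4² + 1.2²·22.6² + 2·[1.2·7.4·23.1·0.15 + 0.8·7.4·10.4·0.22 + 0.96·7.4·22.6·0.37 + 1.5·23.1·10.4·0.64 + 1.8·23.1·22.6·0.24 + 1.2·10.4·22.6·0.43] = 2079.32 + 1362.32 = 3441.64.
Under uncorrelated errors the observed covariances equal the true-score covariances, so only the own-variance terms attenuate.
True-score variance = [0.8²·7.4²·0.69 + 1.5²·23.1²·0.91 + 10.4²·0.96 + 1.2²·22.6²·0.83] + 1362.32 = 1831.04 + 1362.32 = 3193.36.
Reliability = 3193.36 / 3441.64 = 0.9279.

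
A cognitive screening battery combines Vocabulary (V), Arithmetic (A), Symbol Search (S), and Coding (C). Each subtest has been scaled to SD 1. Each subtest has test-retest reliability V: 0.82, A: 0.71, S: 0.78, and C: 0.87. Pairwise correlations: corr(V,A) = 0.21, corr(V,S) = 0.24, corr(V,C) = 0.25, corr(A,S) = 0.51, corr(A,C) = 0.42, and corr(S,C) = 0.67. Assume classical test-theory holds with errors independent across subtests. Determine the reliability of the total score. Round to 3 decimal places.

0.905

Var(V+A+S+C) = 4 + 2·[0.21 + 0.24 + 0.25 + 0.51 + 0.42 + 0.67] = 4 + 4.6 = 8.6.
With uncorrelated errors the cross-covariances are all true-score covariance, so they carry over unchanged; only the diagonal terms shrink to ρᵢσᵢ².
True-score variance = [0.82 + 0.71 + 0.78 + 0.87] + 4.6 = 3.18 + 4.6 = 7.78.
Reliability = 7.78 / 8.6 = 0.905.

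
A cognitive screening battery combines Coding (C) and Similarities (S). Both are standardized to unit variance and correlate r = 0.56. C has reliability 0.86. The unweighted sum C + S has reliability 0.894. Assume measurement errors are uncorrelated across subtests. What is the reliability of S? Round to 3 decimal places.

Var(C+S) = 2 + 2·0.56 = 3.120.
True-score variance = ρ_C + ρ_S + 2·0.56, so 0.894 = (0.86 + ρ_S + 1.12) / 3.120.
ρ_S = 0.894·3.120 − 0.86 − 1.12 = 0.809.

0.809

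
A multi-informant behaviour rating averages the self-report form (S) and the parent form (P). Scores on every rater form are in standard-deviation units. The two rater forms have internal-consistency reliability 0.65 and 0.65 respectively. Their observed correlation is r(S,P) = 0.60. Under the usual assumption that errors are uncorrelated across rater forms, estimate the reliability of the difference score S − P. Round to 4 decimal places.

0.1250

Var(S−P) = 1 + 1 − 2·0.60 = 2 − 1.2 = 0.8.
With uncorrelated errors the cross-covariances are all true-score covariance, so they carry over unchanged; only the diagonal terms shrink to ρᵢσᵢ².
True-score variance = [0.65 + 0.65] − 1.2 = 1.3 − 1.2 = 0.1.
Reliability = 0.1 / 0.8 = 0.1250.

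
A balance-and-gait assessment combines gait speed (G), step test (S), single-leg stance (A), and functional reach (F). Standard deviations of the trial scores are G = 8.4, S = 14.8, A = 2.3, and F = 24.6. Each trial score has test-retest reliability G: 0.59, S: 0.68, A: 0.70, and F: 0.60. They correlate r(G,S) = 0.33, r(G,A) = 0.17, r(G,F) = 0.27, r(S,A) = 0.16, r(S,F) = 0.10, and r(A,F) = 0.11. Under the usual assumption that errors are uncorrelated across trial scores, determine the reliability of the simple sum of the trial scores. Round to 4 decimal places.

Var(G+S+A+F) = 8.4² + 14.8² + 2.3² + 24.6² + 2·[8.4·14.8·0.33 + 8.4·2.3·0.17 + 8.4·24.6·0.27 + 14.8·2.3·0.16 + 14.8·24.6·0.10 + 2.3·24.6·0.11] = 900.05 + 296.362 = 1196.41.
Because errors are independent across components, Cov(Tᵢ,Tⱼ) = Cov(Xᵢ,Xⱼ); the off-diagonal part of the true-score variance is the same as above.
True-score variance = [8.4²·0.59 + 14.8²·0.68 + 2.3²·0.70 + 24.6²·0.60] + 296.362 = 557.377 + 296.362 = 853.739.
Reliability = 853.739 / 1196.41 = 0.7136.

0.7136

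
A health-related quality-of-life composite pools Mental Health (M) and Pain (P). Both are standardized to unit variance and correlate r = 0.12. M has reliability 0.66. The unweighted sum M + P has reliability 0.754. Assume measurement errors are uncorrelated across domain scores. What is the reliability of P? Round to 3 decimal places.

0.789

Var(M+P) = 2 + 2·0.12 = 2.240.
True-score variance = ρ_M + ρ_P + 2·0.12, so 0.754 = (0.66 + ρ_P + 0.24) / 2.240.
ρ_P = 0.754·2.240 − 0.66 − 0.24 = 0.789.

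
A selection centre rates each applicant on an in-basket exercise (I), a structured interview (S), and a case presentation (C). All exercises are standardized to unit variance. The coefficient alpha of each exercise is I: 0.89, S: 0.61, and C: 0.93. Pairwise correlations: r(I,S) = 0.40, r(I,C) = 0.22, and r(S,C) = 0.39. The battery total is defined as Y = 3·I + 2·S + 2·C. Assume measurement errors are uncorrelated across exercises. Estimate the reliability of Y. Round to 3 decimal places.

0.897

Var(Y) = 3² + 2² + 2² + 2·[6·0.40 + 6·0.22 + 4·0.39] = 17 + 10.56 = 27.56.
Under uncorrelated errors the observed covariances equal the true-score covariances, so only the own-variance terms attenuate.
True-score variance = [3²·0.89 + 2²·0.61 + 2²·0.93] + 10.56 = 14.17 + 10.56 = 24.73.
Reliability = 24.73 / 27.56 = 0.897.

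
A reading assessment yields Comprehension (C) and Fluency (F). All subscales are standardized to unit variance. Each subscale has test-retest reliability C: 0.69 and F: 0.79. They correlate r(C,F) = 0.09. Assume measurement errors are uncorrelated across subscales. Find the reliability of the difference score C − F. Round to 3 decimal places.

0.714

Var(C−F) = 1 + 1 − 2·0.09 = 2 − 0.18 = 1.82.
With uncorrelated errors the cross-covariances are all true-score covariance, so they carry over unchanged; only the diagonal terms shrink to ρᵢσᵢ².
True-score variance = [0.69 + 0.79] − 0.18 = 1.48 − 0.18 = 1.3.
Reliability = 1.3 / 1.82 = 0.714.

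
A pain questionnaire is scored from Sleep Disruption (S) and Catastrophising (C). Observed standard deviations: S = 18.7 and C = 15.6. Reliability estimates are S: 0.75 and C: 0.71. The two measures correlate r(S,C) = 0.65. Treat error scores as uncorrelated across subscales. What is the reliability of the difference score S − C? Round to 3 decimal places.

Var(S−C) = 18.7² + 15.6² − 2·18.7·15.6·0.65 = 593.05 − 379.236 = 213.814.
Because errors are independent across components, Cov(Tᵢ,Tⱼ) = Cov(Xᵢ,Xⱼ); the off-diagonal part of the true-score variance is the same as above.
True-score variance = [18.7²·0.75 + 15.6²·0.71] − 379.236 = 435.053 − 379.236 = 55.8171.
Reliability = 55.8171 / 213.814 = 0.261.

0.261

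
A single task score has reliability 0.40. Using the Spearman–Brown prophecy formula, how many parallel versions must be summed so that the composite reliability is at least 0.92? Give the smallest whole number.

18

k ≥ ρ*(1−ρ₁)/(ρ₁(1−ρ*)) = 0.92·0.60 / (0.40·0.08) = 17.250.
Smallest integer k = 18.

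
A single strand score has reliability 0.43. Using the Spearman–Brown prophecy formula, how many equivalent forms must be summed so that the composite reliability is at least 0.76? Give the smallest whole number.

k ≥ ρ*(1−ρ₁)/(ρ₁(1−ρ*)) = 0.76·0.57 / (0.43·0.24) = 4.198.
Smallest integer k = 5.

5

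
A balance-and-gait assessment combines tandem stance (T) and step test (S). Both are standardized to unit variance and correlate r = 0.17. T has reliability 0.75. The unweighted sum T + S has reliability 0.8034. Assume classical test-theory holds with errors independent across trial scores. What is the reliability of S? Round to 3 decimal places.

0.790

Var(T+S) = 2 + 2·0.17 = 2.340.
True-score variance = ρ_T + ρ_S + 2·0.17, so 0.8034 = (0.75 + ρ_S + 0.34) / 2.340.
ρ_S = 0.8034·2.340 − 0.75 − 0.34 = 0.790.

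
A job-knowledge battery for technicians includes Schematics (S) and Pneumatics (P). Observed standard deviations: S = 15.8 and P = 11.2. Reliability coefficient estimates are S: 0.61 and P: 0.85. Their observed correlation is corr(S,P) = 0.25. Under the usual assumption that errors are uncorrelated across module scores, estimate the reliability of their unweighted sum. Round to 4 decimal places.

Var(S+P) = 15.8² + 11.2² + 2·[15.8·11.2·0.25] = 375.08 + 88.48 = 463.56.
Because errors are independent across components, Cov(Tᵢ,Tⱼ) = Cov(Xᵢ,Xⱼ); the off-diagonal part of the true-score variance is the same as above.
True-score variance = [15.8²·0.61 + 11.2²·0.85] + 88.48 = 258.904 + 88.48 = 347.384.
Reliability = 347.384 / 463.56 = 0.7494.

0.7494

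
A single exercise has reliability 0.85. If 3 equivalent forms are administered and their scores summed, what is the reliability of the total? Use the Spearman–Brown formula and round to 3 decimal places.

0.944

ρ_k = kρ / (1 + (k−1)ρ) = 3·0.85 / (1 + 2·0.85) = 2.550 / 2.700 = 0.944.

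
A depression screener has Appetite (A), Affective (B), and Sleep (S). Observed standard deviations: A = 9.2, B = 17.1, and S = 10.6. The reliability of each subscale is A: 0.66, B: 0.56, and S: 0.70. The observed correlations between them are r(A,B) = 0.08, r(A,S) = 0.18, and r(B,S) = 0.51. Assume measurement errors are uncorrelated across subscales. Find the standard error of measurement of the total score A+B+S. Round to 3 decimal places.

13.826

Var(total) = 489.41 + 245.164 = 734.574.
True-score variance = 298.264 + 245.164 = 543.428, so reliability = 0.7398.
Error variance = 734.574 − 543.428 = 191.146; SEM = √191.146 = 13.826.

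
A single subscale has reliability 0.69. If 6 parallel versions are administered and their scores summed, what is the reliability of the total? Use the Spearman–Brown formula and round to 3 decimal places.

0.930

ρ_k = kρ / (1 + (k−1)ρ) = 6·0.69 / (1 + 5·0.69) = 4.140 / 4.450 = 0.930.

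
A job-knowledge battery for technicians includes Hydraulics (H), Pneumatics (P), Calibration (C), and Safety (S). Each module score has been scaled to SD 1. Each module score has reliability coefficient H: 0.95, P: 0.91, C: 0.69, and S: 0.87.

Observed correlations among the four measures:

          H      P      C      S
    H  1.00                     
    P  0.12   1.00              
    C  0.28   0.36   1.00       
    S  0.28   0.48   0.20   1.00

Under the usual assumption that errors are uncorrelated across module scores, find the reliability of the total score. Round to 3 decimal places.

Var(H+P+C+S) = 4 + 2·[0.12 + 0.28 + 0.28 + 0.36 + 0.48 + 0.20] = 4 + 3.44 = 7.44.
Because errors are independent across components, Cov(Tᵢ,Tⱼ) = Cov(Xᵢ,Xⱼ); the off-diagonal part of the true-score variance is the same as above.
True-score variance = [0.95 + 0.91 + 0.69 + 0.87] + 3.44 = 3.42 + 3.44 = 6.86.
Reliability = 6.86 / 7.44 = 0.922.

0.922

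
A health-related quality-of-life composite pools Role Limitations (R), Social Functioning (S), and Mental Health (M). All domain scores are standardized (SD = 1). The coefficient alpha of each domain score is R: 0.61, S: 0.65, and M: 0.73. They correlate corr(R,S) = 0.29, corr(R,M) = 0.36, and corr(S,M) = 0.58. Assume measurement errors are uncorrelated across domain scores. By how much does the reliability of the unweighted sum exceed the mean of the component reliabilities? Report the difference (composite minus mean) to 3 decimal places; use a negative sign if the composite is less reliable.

0.152

Var(sum) = 3 + 2.46 = 5.46; true-score variance = 1.99 + 2.46 = 4.45; composite reliability = 0.8150.
Mean component reliability = 0.6633.
Difference = 0.8150 − 0.6633 = 0.152.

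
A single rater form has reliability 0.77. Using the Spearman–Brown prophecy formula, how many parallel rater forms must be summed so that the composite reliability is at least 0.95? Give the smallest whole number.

6

k ≥ ρ*(1−ρ₁)/(ρ₁(1−ρ*)) = 0.95·0.23 / (0.77·0.05) = 5.675.
Smallest integer k = 6.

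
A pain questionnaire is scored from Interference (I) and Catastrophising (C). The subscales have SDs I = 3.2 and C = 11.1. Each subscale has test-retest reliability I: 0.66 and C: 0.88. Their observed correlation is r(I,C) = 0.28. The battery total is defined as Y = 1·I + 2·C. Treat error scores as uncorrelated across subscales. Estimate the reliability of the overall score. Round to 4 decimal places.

Var(Y) = 3.2² + 2²·11.1² + 2·[2·3.2·11.1·0.28] = 503.08 + 39.7824 = 542.862.
Under uncorrelated errors the observed covariances equal the true-score covariances, so only the own-variance terms attenuate.
True-score variance = [3.2²·0.66 + 2²·11.1²·0.88] + 39.7824 = 440.458 + 39.7824 = 480.24.
Reliability = 480.24 / 542.862 = 0.8846.

0.8846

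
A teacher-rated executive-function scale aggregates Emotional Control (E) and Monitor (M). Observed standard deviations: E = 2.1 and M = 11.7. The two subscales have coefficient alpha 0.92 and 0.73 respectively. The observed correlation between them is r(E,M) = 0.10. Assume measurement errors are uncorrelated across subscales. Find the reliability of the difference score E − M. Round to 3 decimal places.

Var(E−M) = 2.1² + 11.7² − 2·2.1·11.7·0.10 = 141.3 − 4.914 = 136.386.
With uncorrelated errors the cross-covariances are all true-score covariance, so they carry over unchanged; only the diagonal terms shrink to ρᵢσᵢ².
True-score variance = [2.1²·0.92 + 11.7²·0.73] − 4.914 = 103.987 − 4.914 = 99.0729.
Reliability = 99.0729 / 136.386 = 0.726.

0.726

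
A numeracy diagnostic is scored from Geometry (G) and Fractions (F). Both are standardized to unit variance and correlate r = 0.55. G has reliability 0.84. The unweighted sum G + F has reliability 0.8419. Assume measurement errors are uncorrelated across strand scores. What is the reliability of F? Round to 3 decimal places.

0.670

Var(G+F) = 2 + 2·0.55 = 3.100.
True-score variance = ρ_G + ρ_F + 2·0.55, so 0.8419 = (0.84 + ρ_F + 1.10) / 3.100.
ρ_F = 0.8419·3.100 − 0.84 − 1.10 = 0.670.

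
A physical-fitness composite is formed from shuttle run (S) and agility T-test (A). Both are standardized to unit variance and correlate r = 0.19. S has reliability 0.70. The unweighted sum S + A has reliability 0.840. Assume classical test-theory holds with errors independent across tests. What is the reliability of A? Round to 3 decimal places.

Var(S+A) = 2 + 2·0.19 = 2.380.
True-score variance = ρ_S + ρ_A + 2·0.19, so 0.840 = (0.70 + ρ_A + 0.38) / 2.380.
ρ_A = 0.840·2.380 − 0.70 − 0.38 = 0.919.

0.919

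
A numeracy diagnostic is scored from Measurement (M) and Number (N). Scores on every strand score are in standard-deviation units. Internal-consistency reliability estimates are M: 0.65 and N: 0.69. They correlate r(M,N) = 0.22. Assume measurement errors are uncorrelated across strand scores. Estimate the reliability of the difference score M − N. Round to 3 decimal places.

0.577

Var(M−N) = 1 + 1 − 2·0.22 = 2 − 0.44 = 1.56.
Because errors are independent across components, Cov(Tᵢ,Tⱼ) = Cov(Xᵢ,Xⱼ); the off-diagonal part of the true-score variance is the same as above.
True-score variance = [0.65 + 0.69] − 0.44 = 1.34 − 0.44 = 0.9.
Reliability = 0.9 / 1.56 = 0.577.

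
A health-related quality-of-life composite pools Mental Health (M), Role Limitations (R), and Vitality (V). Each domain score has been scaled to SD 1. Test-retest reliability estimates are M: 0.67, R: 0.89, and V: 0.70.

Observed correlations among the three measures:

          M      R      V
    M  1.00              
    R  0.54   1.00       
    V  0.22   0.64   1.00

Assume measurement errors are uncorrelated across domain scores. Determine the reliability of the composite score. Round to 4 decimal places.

0.8724

Var(M+R+V) = 3 + 2·[0.54 + 0.22 + 0.64] = 3 + 2.8 = 5.8.
Because errors are independent across components, Cov(Tᵢ,Tⱼ) = Cov(Xᵢ,Xⱼ); the off-diagonal part of the true-score variance is the same as above.
True-score variance = [0.67 + 0.89 + 0.70] + 2.8 = 2.26 + 2.8 = 5.06.
Reliability = 5.06 / 5.8 = 0.8724.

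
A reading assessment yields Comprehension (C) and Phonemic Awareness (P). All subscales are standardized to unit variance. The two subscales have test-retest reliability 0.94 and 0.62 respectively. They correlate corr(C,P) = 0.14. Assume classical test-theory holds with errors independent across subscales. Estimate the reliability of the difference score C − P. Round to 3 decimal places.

Var(C−P) = 1 + 1 − 2·0.14 = 2 − 0.28 = 1.72.
With uncorrelated errors the cross-covariances are all true-score covariance, so they carry over unchanged; only the diagonal terms shrink to ρᵢσᵢ².
True-score variance = [0.94 + 0.62] − 0.28 = 1.56 − 0.28 = 1.28.
Reliability = 1.28 / 1.72 = 0.744.

0.744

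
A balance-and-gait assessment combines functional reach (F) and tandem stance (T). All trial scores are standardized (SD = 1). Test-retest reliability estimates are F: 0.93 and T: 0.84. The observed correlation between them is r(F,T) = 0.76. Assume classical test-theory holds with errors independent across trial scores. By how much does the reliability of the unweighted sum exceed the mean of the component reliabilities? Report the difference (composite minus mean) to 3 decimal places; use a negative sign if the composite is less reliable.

Var(sum) = 2 + 1.52 = 3.52; true-score variance = 1.77 + 1.52 = 3.29; composite reliability = 0.9347.
Mean component reliability = 0.8850.
Difference = 0.9347 − 0.8850 = 0.050.

0.050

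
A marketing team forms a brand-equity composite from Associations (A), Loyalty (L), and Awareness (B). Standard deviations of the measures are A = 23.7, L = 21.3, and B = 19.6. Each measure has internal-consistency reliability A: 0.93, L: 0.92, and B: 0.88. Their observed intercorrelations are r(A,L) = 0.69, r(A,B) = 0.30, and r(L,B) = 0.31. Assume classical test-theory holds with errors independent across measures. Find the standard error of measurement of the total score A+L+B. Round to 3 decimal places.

Var(total) = 1399.54 + 1234.19 = 2633.73.
True-score variance = 1277.83 + 1234.19 = 2512.01, so reliability = 0.9538.
Error variance = 2633.73 − 2512.01 = 121.713; SEM = √121.713 = 11.032.

11.032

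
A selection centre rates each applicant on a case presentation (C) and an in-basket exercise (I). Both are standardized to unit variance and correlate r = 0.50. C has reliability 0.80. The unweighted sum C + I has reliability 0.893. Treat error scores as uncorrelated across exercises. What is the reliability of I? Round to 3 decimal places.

Var(C+I) = 2 + 2·0.50 = 3.000.
True-score variance = ρ_C + ρ_I + 2·0.50, so 0.893 = (0.80 + ρ_I + 1.00) / 3.000.
ρ_I = 0.893·3.000 − 0.80 − 1.00 = 0.879.

0.879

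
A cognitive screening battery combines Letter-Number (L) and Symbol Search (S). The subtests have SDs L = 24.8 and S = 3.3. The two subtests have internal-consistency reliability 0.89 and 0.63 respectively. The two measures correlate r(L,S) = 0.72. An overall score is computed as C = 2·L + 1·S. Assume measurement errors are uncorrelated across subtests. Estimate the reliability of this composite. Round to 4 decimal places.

Var(C) = 2²·24.8² + 3.3² + 2·[2·24.8·3.3·0.72] = 2471.05 + 235.699 = 2706.75.
Under uncorrelated errors the observed covariances equal the true-score covariances, so only the own-variance terms attenuate.
True-score variance = [2²·24.8²·0.89 + 3.3²·0.63] + 235.699 = 2196.4 + 235.699 = 2432.1.
Reliability = 2432.1 / 2706.75 = 0.8985.

0.8985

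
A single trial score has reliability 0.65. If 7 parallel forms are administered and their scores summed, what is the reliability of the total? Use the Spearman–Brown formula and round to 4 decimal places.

ρ_k = kρ / (1 + (k−1)ρ) = 7·0.65 / (1 + 6·0.65) = 4.550 / 4.900 = 0.9286.

0.9286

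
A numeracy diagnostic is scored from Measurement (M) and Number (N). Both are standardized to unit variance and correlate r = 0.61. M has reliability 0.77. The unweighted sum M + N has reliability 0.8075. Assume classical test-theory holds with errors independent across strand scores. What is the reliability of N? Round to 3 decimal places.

Var(M+N) = 2 + 2·0.61 = 3.220.
True-score variance = ρ_M + ρ_N + 2·0.61, so 0.8075 = (0.77 + ρ_N + 1.22) / 3.220.
ρ_N = 0.8075·3.220 − 0.77 − 1.22 = 0.610.

0.610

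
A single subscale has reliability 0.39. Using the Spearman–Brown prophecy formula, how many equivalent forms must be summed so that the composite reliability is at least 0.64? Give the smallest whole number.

k ≥ ρ*(1−ρ₁)/(ρ₁(1−ρ*)) = 0.64·0.61 / (0.39·0.36) = 2.781.
Smallest integer k = 3.

3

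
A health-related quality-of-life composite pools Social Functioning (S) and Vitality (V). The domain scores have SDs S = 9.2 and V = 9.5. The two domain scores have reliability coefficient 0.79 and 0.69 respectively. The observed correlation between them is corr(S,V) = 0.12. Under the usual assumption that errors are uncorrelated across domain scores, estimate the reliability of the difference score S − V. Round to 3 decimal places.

Var(S−V) = 9.2² + 9.5² − 2·9.2·9.5·0.12 = 174.89 − 20.976 = 153.914.
Under uncorrelated errors the observed covariances equal the true-score covariances, so only the own-variance terms attenuate.
True-score variance = [9.2²·0.79 + 9.5²·0.69] − 20.976 = 129.138 − 20.976 = 108.162.
Reliability = 108.162 / 153.914 = 0.703.

0.703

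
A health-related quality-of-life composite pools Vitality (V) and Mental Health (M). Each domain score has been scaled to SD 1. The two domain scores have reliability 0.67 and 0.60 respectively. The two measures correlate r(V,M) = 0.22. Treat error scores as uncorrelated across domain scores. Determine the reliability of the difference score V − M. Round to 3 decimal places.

Var(V−M) = 1 + 1 − 2·0.22 = 2 − 0.44 = 1.56.
Under uncorrelated errors the observed covariances equal the true-score covariances, so only the own-variance terms attenuate.
True-score variance = [0.67 + 0.60] − 0.44 = 1.27 − 0.44 = 0.83.
Reliability = 0.83 / 1.56 = 0.532.

0.532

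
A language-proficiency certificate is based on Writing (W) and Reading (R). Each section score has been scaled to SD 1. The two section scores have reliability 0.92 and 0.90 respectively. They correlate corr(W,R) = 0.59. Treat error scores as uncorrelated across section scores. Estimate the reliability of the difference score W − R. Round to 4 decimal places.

0.7805

Var(W−R) = 1 + 1 − 2·0.59 = 2 − 1.18 = 0.82.
Under uncorrelated errors the observed covariances equal the true-score covariances, so only the own-variance terms attenuate.
True-score variance = [0.92 + 0.90] − 1.18 = 1.82 − 1.18 = 0.64.
Reliability = 0.64 / 0.82 = 0.7805.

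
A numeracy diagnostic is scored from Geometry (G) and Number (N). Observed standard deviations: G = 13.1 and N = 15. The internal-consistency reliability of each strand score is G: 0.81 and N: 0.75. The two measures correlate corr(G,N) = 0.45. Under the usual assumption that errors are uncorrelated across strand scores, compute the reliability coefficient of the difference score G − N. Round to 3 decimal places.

Var(G−N) = 13.1² + 15² − 2·13.1·15·0.45 = 396.61 − 176.85 = 219.76.
With uncorrelated errors the cross-covariances are all true-score covariance, so they carry over unchanged; only the diagonal terms shrink to ρᵢσᵢ².
True-score variance = [13.1²·0.81 + 15²·0.75] − 176.85 = 307.754 − 176.85 = 130.904.
Reliability = 130.904 / 219.76 = 0.596.

0.596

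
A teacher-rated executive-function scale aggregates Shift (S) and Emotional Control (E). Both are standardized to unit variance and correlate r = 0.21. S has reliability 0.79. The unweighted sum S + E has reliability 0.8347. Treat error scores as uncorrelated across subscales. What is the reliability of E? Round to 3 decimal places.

0.810

Var(S+E) = 2 + 2·0.21 = 2.420.
True-score variance = ρ_S + ρ_E + 2·0.21, so 0.8347 = (0.79 + ρ_E + 0.42) / 2.420.
ρ_E = 0.8347·2.420 − 0.79 − 0.42 = 0.810.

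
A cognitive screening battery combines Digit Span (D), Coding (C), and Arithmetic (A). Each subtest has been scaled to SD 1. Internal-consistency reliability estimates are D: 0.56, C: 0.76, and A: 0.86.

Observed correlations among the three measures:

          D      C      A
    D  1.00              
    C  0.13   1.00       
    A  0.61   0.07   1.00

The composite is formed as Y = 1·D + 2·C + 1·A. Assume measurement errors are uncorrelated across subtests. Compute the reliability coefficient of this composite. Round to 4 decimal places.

Var(Y) = 1 + 2² + 1 + 2·[2·0.13 + 0.61 + 2·0.07] = 6 + 2.02 = 8.02.
Because errors are independent across components, Cov(Tᵢ,Tⱼ) = Cov(Xᵢ,Xⱼ); the off-diagonal part of the true-score variance is the same as above.
True-score variance = [0.56 + 2²·0.76 + 0.86] + 2.02 = 4.46 + 2.02 = 6.48.
Reliability = 6.48 / 8.02 = 0.8080.

0.8080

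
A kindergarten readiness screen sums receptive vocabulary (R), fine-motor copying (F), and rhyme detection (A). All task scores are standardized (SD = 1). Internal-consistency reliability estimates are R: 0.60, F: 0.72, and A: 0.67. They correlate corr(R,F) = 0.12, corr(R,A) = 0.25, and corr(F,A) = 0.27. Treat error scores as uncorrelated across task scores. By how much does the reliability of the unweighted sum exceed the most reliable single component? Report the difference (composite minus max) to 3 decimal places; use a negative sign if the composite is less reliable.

0.044

Var(sum) = 3 + 1.28 = 4.28; true-score variance = 1.99 + 1.28 = 3.27; composite reliability = 0.7640.
Max component reliability = 0.7200.
Difference = 0.7640 − 0.7200 = 0.044.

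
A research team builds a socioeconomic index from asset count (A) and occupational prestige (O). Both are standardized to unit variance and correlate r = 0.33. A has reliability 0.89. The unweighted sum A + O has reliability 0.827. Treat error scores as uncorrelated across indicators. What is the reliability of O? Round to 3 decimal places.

Var(A+O) = 2 + 2·0.33 = 2.660.
True-score variance = ρ_A + ρ_O + 2·0.33, so 0.827 = (0.89 + ρ_O + 0.66) / 2.660.
ρ_O = 0.827·2.660 − 0.89 − 0.66 = 0.650.

0.650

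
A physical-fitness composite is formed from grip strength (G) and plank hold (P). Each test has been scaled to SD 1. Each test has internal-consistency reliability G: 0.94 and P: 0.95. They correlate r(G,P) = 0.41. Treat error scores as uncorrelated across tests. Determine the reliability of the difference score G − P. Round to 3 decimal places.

Var(G−P) = 1 + 1 − 2·0.41 = 2 − 0.82 = 1.18.
Because errors are independent across components, Cov(Tᵢ,Tⱼ) = Cov(Xᵢ,Xⱼ); the off-diagonal part of the true-score variance is the same as above.
True-score variance = [0.94 + 0.95] − 0.82 = 1.89 − 0.82 = 1.07.
Reliability = 1.07 / 1.18 = 0.907.

0.907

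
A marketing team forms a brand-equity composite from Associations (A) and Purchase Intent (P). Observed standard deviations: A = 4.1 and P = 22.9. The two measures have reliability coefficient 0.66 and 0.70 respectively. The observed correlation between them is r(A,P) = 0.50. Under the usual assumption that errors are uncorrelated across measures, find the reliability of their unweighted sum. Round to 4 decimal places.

Var(A+P) = 4.1² + 22.9² + 2·[4.1·22.9·0.50] = 541.22 + 93.89 = 635.11.
With uncorrelated errors the cross-covariances are all true-score covariance, so they carry over unchanged; only the diagonal terms shrink to ρᵢσᵢ².
True-score variance = [4.1²·0.66 + 22.9²·0.70] + 93.89 = 378.182 + 93.89 = 472.072.
Reliability = 472.072 / 635.11 = 0.7433.

0.7433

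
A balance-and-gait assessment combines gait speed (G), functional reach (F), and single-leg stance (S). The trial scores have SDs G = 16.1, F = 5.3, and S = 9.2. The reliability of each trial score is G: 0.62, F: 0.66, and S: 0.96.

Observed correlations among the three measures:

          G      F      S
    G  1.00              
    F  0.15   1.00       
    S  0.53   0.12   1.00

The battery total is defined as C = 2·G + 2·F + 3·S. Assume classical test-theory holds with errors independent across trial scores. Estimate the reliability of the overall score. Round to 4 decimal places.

0.8471

Var(C) = 2²·16.1² + 2²·5.3² + 3²·9.2² + 2·[4·16.1·5.3·0.15 + 6·16.1·9.2·0.53 + 6·5.3·9.2·0.12] = 1910.96 + 1114.65 = 3025.61.
Under uncorrelated errors the observed covariances equal the true-score covariances, so only the own-variance terms attenuate.
True-score variance = [2²·16.1²·0.62 + 2²·5.3²·0.66 + 3²·9.2²·0.96] + 1114.65 = 1448.29 + 1114.65 = 2562.94.
Reliability = 2562.94 / 3025.61 = 0.8471.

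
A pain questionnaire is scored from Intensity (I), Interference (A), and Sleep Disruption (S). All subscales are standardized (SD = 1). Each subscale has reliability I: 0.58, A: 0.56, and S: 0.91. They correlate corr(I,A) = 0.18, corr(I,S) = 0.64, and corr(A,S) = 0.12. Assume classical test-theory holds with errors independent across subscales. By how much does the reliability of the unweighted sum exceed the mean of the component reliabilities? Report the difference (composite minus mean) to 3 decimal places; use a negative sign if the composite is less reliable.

0.122

Var(sum) = 3 + 1.88 = 4.88; true-score variance = 2.05 + 1.88 = 3.93; composite reliability = 0.8053.
Mean component reliability = 0.6833.
Difference = 0.8053 − 0.6833 = 0.122.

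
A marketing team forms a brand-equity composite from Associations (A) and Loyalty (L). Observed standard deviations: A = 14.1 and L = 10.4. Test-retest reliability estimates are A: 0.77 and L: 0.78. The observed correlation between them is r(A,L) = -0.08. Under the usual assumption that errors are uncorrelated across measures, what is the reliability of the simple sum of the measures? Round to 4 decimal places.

Var(A+L) = 14.1² + 10.4² + 2·[14.1·10.4·(-0.08)] = 306.97 − 23.4624 = 283.508.
With uncorrelated errors the cross-covariances are all true-score covariance, so they carry over unchanged; only the diagonal terms shrink to ρᵢσᵢ².
True-score variance = [14.1²·0.77 + 10.4²·0.78] − 23.4624 = 237.449 − 23.4624 = 213.986.
Reliability = 213.986 / 283.508 = 0.7548.

0.7548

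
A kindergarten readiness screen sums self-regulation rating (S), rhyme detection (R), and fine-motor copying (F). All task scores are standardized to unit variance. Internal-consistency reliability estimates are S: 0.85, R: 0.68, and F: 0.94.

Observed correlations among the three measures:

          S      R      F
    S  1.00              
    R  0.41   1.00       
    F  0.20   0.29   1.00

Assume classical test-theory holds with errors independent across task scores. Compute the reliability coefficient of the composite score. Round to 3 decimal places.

0.890

Var(S+R+F) = 3 + 2·[0.41 + 0.20 + 0.29] = 3 + 1.8 = 4.8.
With uncorrelated errors the cross-covariances are all true-score covariance, so they carry over unchanged; only the diagonal terms shrink to ρᵢσᵢ².
True-score variance = [0.85 + 0.68 + 0.94] + 1.8 = 2.47 + 1.8 = 4.27.
Reliability = 4.27 / 4.8 = 0.890.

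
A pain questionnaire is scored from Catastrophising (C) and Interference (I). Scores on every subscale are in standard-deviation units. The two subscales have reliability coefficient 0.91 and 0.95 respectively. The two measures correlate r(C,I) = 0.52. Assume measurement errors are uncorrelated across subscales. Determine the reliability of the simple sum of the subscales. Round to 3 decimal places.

0.954

Var(C+I) = 2 + 2·[0.52] = 2 + 1.04 = 3.04.
Under uncorrelated errors the observed covariances equal the true-score covariances, so only the own-variance terms attenuate.
True-score variance = [0.91 + 0.95] + 1.04 = 1.86 + 1.04 = 2.9.
Reliability = 2.9 / 3.04 = 0.954.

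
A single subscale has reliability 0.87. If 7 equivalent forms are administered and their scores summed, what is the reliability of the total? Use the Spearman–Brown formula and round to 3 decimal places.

ρ_k = kρ / (1 + (k−1)ρ) = 7·0.87 / (1 + 6·0.87) = 6.090 / 6.220 = 0.979.

0.979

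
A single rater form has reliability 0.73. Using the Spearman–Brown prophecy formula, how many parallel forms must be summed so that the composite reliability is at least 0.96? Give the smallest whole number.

k ≥ ρ*(1−ρ₁)/(ρ₁(1−ρ*)) = 0.96·0.27 / (0.73·0.04) = 8.877.
Smallest integer k = 9.

9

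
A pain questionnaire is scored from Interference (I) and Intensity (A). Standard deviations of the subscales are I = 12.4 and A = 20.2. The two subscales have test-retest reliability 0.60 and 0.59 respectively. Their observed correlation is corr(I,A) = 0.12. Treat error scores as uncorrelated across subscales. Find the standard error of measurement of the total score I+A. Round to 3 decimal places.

Var(total) = 561.8 + 60.1152 = 621.915.
True-score variance = 333 + 60.1152 = 393.115, so reliability = 0.6321.
Error variance = 621.915 − 393.115 = 228.8; SEM = √228.8 = 15.126.

15.126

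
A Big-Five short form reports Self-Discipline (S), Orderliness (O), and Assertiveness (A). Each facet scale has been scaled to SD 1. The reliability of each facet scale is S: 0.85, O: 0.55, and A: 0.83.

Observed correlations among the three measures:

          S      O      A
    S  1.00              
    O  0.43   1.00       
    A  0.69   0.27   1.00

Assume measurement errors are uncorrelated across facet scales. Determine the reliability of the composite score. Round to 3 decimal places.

0.867

Var(S+O+A) = 3 + 2·[0.43 + 0.69 + 0.27] = 3 + 2.78 = 5.78.
Under uncorrelated errors the observed covariances equal the true-score covariances, so only the own-variance terms attenuate.
True-score variance = [0.85 + 0.55 + 0.83] + 2.78 = 2.23 + 2.78 = 5.01.
Reliability = 5.01 / 5.78 = 0.867.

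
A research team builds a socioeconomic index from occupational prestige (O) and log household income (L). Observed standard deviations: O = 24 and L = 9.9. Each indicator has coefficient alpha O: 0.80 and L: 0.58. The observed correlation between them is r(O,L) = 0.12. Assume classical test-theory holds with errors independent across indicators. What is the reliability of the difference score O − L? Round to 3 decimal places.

Var(O−L) = 24² + 9.9² − 2·24·9.9·0.12 = 674.01 − 57.024 = 616.986.
With uncorrelated errors the cross-covariances are all true-score covariance, so they carry over unchanged; only the diagonal terms shrink to ρᵢσᵢ².
True-score variance = [24²·0.80 + 9.9²·0.58] − 57.024 = 517.646 − 57.024 = 460.622.
Reliability = 460.622 / 616.986 = 0.747.

0.747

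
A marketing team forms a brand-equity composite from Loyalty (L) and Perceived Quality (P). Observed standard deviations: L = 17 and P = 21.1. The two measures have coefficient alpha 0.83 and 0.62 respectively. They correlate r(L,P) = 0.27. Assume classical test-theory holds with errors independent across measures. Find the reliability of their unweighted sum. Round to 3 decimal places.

Var(L+P) = 17² + 21.1² + 2·[17·21.1·0.27] = 734.21 + 193.698 = 927.908.
Under uncorrelated errors the observed covariances equal the true-score covariances, so only the own-variance terms attenuate.
True-score variance = [17²·0.83 + 21.1²·0.62] + 193.698 = 515.9 + 193.698 = 709.598.
Reliability = 709.598 / 927.908 = 0.765.

0.765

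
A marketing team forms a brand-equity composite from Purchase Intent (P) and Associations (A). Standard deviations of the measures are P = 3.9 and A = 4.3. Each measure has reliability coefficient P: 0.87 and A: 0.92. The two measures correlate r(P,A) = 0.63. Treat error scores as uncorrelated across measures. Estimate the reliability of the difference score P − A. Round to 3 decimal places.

Var(P−A) = 3.9² + 4.3² − 2·3.9·4.3·0.63 = 33.7 − 21.1302 = 12.5698.
Because errors are independent across components, Cov(Tᵢ,Tⱼ) = Cov(Xᵢ,Xⱼ); the off-diagonal part of the true-score variance is the same as above.
True-score variance = [3.9²·0.87 + 4.3²·0.92] − 21.1302 = 30.2435 − 21.1302 = 9.1133.
Reliability = 9.1133 / 12.5698 = 0.725.

0.725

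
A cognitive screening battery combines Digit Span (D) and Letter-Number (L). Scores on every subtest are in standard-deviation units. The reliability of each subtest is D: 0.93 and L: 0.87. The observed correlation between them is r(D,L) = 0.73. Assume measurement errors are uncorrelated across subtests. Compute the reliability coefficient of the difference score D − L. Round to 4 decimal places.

Var(D−L) = 1 + 1 − 2·0.73 = 2 − 1.46 = 0.54.
With uncorrelated errors the cross-covariances are all true-score covariance, so they carry over unchanged; only the diagonal terms shrink to ρᵢσᵢ².
True-score variance = [0.93 + 0.87] − 1.46 = 1.8 − 1.46 = 0.34.
Reliability = 0.34 / 0.54 = 0.6296.

0.6296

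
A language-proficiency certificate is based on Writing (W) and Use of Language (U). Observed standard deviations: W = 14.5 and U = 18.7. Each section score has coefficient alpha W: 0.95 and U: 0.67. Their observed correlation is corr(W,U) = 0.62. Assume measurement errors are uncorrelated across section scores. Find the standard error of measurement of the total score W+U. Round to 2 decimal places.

Var(total) = 559.94 + 336.226 = 896.166.
True-score variance = 434.03 + 336.226 = 770.256, so reliability = 0.8595.
Error variance = 896.166 − 770.256 = 125.91; SEM = √125.91 = 11.22.

11.22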